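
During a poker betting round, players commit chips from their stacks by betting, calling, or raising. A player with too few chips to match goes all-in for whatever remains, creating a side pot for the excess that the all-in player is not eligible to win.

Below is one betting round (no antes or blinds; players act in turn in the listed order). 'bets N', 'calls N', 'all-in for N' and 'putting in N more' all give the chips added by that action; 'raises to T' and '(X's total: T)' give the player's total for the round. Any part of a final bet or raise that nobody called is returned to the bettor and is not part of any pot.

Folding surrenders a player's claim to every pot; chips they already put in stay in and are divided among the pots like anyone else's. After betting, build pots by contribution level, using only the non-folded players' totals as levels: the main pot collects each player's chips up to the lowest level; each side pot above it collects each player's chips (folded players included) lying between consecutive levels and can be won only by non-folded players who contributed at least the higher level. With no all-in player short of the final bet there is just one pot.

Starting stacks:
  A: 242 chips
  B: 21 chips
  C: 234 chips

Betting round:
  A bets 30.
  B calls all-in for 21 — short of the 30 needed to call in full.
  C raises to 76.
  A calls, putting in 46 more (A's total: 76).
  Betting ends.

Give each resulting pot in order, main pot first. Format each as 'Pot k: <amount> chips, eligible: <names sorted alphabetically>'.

Pot 1: 63 chips, eligible: A, B, C
Pot 2: 110 chips, eligible: A, C

Derivation:
Contributions: A=76, B=21, C=76
Pot levels (distinct totals of non-folded players): 21, 76
Layer 1-21: 21 each from A, B, C = 21*3 = 63 chips; eligible A, B, C
Layer 22-76: 55 each from A, C = 55*2 = 110 chips; eligible A, C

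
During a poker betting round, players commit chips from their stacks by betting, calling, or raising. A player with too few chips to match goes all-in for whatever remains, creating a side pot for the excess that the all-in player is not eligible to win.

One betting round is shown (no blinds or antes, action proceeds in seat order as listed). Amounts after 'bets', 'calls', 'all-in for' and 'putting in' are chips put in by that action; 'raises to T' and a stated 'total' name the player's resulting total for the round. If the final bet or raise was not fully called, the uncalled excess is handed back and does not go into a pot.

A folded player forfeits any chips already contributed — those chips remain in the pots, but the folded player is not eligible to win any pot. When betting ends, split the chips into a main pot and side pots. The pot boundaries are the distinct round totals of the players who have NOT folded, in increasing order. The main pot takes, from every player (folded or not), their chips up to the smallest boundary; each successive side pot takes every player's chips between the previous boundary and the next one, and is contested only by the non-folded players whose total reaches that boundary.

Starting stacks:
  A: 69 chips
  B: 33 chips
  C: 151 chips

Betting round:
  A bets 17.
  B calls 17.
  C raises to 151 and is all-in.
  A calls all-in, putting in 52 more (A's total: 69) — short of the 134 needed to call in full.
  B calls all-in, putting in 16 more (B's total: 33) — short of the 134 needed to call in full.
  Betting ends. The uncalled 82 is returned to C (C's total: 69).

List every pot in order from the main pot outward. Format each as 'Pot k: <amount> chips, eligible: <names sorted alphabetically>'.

Pot 1: 99 chips, eligible: A, B, C
Pot 2: 72 chips, eligible: A, C

Derivation:
Contributions (after 82 returned to C): A=69, B=33, C=69
Pot levels (distinct totals of non-folded players): 33, 69
Layer 1-33: 33 each from A, B, C = 33*3 = 99 chips; eligible A, B, C
Layer 34-69: 36 each from A, C = 36*2 = 72 chips; eligible A, C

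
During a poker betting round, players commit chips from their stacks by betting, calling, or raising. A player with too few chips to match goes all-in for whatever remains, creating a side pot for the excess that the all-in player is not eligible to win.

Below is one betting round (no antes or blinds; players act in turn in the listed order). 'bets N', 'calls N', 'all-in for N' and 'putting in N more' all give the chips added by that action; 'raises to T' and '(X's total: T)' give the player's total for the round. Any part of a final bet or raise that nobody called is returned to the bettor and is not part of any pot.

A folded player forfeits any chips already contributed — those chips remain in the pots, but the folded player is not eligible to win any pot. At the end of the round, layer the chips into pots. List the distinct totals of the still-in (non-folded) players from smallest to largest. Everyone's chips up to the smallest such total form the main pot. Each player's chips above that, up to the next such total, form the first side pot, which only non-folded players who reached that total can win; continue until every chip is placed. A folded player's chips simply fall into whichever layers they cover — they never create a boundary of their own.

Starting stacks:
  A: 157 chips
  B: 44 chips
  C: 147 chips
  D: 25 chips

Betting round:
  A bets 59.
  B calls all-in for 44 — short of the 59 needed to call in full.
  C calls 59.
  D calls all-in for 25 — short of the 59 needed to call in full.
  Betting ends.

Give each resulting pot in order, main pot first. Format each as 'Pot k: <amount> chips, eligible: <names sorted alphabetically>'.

Contributions: A=59, B=44, C=59, D=25
Pot levels (distinct totals of non-folded players): 25, 44, 59
Layer 1-25: 25 each from A, B, C, D = 25*4 = 100 chips; eligible A, B, C, D
Layer 26-44: 19 each from A, B, C = 19*3 = 57 chips; eligible A, B, C
Layer 45-59: 15 each from A, C = 15*2 = 30 chips; eligible A, C

Pot 1: 100 chips, eligible: A, B, C, D
Pot 2: 57 chips, eligible: A, B, C
Pot 3: 30 chips, eligible: A, C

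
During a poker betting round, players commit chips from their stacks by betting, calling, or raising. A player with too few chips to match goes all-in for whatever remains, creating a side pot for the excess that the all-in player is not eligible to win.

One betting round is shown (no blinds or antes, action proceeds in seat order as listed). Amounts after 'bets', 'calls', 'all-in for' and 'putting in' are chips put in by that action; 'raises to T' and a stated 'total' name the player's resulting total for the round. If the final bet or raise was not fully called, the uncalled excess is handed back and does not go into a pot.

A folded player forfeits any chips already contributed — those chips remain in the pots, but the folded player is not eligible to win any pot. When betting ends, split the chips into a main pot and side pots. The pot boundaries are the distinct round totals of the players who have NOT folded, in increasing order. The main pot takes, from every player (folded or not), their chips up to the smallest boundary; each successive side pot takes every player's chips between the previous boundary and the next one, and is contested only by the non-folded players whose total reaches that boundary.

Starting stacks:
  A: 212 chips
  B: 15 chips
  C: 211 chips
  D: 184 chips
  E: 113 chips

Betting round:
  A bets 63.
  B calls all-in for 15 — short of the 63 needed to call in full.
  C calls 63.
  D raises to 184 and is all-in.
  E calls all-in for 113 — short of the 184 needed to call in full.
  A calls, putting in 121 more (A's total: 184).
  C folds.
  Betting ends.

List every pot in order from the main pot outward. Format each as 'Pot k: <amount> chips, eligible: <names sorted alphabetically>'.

Pot 1: 75 chips, eligible: A, B, D, E
Pot 2: 342 chips, eligible: A, D, E
Pot 3: 142 chips, eligible: A, D

Derivation:
Contributions: A=184, B=15, C=63, D=184, E=113
Folded: C
Pot levels (distinct totals of non-folded players): 15, 113, 184
Layer 1-15: 15 each from A, B, C, D, E = 15*5 = 75 chips; eligible A, B, D, E
Layer 16-113: A 98 + C 48 + D 98 + E 98 = 342 chips; eligible A, D, E
Layer 114-184: 71 each from A, D = 71*2 = 142 chips; eligible A, D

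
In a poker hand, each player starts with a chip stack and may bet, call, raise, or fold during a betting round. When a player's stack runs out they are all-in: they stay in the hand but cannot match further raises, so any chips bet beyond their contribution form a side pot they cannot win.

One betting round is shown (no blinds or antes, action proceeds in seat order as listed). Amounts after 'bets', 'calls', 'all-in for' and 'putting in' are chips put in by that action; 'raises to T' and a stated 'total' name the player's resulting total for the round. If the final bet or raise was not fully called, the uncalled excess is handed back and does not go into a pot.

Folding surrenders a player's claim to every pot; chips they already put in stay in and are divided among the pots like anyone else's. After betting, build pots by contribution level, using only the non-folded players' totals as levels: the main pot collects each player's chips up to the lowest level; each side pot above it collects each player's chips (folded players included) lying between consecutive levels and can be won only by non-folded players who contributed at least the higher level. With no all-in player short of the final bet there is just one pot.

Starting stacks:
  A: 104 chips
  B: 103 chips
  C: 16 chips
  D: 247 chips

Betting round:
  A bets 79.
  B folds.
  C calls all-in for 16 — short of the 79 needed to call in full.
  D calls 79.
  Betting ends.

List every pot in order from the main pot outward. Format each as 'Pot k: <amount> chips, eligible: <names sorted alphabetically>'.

Contributions: A=79, C=16, D=79
Folded: B
Pot levels (distinct totals of non-folded players): 16, 79
Layer 1-16: 16 each from A, C, D = 16*3 = 48 chips; eligible A, C, D
Layer 17-79: 63 each from A, D = 63*2 = 126 chips; eligible A, D

Pot 1: 48 chips, eligible: A, C, D
Pot 2: 126 chips, eligible: A, D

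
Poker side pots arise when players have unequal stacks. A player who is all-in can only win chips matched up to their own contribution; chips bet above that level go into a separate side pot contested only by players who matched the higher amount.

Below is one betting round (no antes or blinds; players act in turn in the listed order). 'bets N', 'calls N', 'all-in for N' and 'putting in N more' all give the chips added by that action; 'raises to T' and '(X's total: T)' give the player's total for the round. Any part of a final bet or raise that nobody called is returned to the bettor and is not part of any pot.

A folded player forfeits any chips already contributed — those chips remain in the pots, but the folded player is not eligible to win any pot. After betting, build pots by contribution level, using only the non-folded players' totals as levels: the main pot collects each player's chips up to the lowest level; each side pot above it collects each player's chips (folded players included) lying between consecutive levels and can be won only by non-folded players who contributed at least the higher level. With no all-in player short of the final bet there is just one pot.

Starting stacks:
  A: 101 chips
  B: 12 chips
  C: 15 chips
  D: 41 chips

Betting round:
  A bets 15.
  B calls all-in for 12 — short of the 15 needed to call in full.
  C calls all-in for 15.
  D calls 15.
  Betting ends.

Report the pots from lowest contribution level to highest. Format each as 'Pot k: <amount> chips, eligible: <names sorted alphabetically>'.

Pot 1: 48 chips, eligible: A, B, C, D
Pot 2: 9 chips, eligible: A, C, D

Derivation:
Contributions: A=15, B=12, C=15, D=15
Pot levels (distinct totals of non-folded players): 12, 15
Layer 1-12: 12 each from A, B, C, D = 12*4 = 48 chips; eligible A, B, C, D
Layer 13-15: 3 each from A, C, D = 3*3 = 9 chips; eligible A, C, D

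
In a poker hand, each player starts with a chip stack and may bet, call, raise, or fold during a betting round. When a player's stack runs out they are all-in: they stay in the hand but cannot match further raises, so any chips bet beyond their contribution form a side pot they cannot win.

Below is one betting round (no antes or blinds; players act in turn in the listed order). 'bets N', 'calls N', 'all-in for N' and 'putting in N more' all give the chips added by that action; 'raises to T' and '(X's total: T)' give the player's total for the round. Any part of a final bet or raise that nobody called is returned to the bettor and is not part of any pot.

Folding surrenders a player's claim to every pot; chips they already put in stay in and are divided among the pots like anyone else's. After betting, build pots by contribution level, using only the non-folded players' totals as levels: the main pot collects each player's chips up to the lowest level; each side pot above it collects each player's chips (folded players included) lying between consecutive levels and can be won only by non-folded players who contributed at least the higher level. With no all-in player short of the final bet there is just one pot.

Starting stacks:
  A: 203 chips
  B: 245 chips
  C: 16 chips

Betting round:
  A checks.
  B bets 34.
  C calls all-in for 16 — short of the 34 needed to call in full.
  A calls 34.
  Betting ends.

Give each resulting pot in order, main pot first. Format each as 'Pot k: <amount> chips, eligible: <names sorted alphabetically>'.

Pot 1: 48 chips, eligible: A, B, C
Pot 2: 36 chips, eligible: A, B

Derivation:
Contributions: A=34, B=34, C=16
Pot levels (distinct totals of non-folded players): 16, 34
Layer 1-16: 16 each from A, B, C = 16*3 = 48 chips; eligible A, B, C
Layer 17-34: 18 each from A, B = 18*2 = 36 chips; eligible A, B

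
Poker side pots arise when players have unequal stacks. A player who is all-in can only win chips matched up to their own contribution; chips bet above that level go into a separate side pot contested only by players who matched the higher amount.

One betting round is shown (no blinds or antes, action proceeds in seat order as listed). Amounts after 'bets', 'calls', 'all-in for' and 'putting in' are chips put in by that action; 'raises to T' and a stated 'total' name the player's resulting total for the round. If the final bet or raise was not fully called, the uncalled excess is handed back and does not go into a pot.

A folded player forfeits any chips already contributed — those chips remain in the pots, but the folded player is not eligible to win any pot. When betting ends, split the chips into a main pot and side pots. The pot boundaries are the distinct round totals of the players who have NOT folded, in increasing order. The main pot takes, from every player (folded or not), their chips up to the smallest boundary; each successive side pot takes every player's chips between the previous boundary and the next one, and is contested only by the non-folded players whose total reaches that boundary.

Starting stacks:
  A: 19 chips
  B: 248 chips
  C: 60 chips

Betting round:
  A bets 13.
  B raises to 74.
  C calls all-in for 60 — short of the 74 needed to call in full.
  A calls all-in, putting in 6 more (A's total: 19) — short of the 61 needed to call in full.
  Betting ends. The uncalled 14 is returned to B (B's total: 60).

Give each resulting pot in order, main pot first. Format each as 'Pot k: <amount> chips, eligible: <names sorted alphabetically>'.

Pot 1: 57 chips, eligible: A, B, C
Pot 2: 82 chips, eligible: B, C

Derivation:
Contributions (after 14 returned to B): A=19, B=60, C=60
Pot levels (distinct totals of non-folded players): 19, 60
Layer 1-19: 19 each from A, B, C = 19*3 = 57 chips; eligible A, B, C
Layer 20-60: 41 each from B, C = 41*2 = 82 chips; eligible B, C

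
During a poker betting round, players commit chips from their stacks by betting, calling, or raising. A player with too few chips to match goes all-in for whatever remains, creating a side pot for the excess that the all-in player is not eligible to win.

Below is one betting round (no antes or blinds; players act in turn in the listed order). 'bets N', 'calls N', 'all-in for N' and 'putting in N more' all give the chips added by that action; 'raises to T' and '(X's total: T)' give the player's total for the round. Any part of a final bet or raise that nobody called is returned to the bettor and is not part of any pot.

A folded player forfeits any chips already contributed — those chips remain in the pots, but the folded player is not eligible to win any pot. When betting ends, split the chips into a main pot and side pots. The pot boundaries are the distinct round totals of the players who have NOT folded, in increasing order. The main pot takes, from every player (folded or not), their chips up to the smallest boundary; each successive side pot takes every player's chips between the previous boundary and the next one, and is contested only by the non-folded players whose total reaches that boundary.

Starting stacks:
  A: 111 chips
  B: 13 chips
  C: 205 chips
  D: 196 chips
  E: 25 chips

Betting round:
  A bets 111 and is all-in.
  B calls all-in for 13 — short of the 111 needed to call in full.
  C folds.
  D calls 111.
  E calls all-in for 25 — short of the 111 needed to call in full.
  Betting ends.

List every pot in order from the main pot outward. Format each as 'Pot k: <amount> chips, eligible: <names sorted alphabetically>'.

Contributions: A=111, B=13, D=111, E=25
Folded: C
Pot levels (distinct totals of non-folded players): 13, 25, 111
Layer 1-13: 13 each from A, B, D, E = 13*4 = 52 chips; eligible A, B, D, E
Layer 14-25: 12 each from A, D, E = 12*3 = 36 chips; eligible A, D, E
Layer 26-111: 86 each from A, D = 86*2 = 172 chips; eligible A, D

Pot 1: 52 chips, eligible: A, B, D, E
Pot 2: 36 chips, eligible: A, D, E
Pot 3: 172 chips, eligible: A, D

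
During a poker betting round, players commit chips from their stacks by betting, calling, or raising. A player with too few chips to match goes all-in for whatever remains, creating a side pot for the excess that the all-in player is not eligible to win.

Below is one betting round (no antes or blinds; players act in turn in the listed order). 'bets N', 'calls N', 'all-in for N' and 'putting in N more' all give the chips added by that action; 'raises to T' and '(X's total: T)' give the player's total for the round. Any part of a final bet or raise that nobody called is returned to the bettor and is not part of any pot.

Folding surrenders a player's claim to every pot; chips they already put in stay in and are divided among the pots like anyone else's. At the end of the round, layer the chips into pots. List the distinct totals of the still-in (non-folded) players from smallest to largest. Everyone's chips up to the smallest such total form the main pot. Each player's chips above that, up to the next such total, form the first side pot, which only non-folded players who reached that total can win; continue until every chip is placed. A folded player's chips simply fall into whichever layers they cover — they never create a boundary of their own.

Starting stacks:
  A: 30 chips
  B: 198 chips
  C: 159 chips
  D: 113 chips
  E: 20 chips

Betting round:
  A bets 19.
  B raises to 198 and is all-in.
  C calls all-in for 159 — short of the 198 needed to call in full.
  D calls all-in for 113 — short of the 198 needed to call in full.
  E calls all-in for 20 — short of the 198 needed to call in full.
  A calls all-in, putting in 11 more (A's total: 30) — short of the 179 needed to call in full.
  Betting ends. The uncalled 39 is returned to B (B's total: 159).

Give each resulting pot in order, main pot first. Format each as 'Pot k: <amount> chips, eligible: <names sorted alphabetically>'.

Contributions (after 39 returned to B): A=30, B=159, C=159, D=113, E=20
Pot levels (distinct totals of non-folded players): 20, 30, 113, 159
Layer 1-20: 20 each from A, B, C, D, E = 20*5 = 100 chips; eligible A, B, C, D, E
Layer 21-30: 10 each from A, B, C, D = 10*4 = 40 chips; eligible A, B, C, D
Layer 31-113: 83 each from B, C, D = 83*3 = 249 chips; eligible B, C, D
Layer 114-159: 46 each from B, C = 46*2 = 92 chips; eligible B, C

Pot 1: 100 chips, eligible: A, B, C, D, E
Pot 2: 40 chips, eligible: A, B, C, D
Pot 3: 249 chips, eligible: B, C, D
Pot 4: 92 chips, eligible: B, C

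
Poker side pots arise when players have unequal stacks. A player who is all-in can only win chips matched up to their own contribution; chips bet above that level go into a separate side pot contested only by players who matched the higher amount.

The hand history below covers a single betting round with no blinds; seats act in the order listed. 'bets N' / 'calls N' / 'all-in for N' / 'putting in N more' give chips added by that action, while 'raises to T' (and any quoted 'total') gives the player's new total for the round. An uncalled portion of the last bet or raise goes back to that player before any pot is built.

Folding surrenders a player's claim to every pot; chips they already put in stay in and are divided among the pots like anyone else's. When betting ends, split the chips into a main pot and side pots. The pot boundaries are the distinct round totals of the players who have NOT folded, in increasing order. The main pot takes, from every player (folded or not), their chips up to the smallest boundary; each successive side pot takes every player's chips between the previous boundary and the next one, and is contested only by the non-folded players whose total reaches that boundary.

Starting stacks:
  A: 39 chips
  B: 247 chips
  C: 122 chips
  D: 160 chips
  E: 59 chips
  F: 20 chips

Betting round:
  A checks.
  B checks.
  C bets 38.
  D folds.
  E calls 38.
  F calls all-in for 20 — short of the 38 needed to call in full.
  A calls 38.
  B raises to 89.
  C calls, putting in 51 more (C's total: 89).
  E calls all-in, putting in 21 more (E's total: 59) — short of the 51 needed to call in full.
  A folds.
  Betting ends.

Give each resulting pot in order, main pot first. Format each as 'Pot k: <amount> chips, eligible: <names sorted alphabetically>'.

Pot 1: 100 chips, eligible: B, C, E, F
Pot 2: 135 chips, eligible: B, C, E
Pot 3: 60 chips, eligible: B, C

Derivation:
Contributions: A=38, B=89, C=89, E=59, F=20
Folded: A, D
Pot levels (distinct totals of non-folded players): 20, 59, 89
Layer 1-20: 20 each from A, B, C, E, F = 20*5 = 100 chips; eligible B, C, E, F
Layer 21-59: A 18 + B 39 + C 39 + E 39 = 135 chips; eligible B, C, E
Layer 60-89: 30 each from B, C = 30*2 = 60 chips; eligible B, C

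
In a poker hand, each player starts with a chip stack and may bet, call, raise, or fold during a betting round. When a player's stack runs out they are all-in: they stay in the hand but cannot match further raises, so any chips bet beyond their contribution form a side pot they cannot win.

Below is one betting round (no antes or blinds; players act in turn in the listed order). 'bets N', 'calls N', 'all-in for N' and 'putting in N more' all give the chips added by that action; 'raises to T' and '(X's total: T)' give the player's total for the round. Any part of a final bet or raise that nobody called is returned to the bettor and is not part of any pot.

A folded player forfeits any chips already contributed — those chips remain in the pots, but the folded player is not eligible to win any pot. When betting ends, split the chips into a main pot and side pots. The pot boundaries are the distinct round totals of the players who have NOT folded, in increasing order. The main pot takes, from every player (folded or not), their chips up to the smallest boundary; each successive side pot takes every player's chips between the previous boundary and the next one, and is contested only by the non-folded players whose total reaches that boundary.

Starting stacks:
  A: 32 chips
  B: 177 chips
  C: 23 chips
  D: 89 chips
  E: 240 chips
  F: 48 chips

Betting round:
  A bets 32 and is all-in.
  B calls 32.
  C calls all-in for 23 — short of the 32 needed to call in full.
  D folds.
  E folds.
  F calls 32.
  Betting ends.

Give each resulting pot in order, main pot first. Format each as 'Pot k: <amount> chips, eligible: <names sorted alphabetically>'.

Contributions: A=32, B=32, C=23, F=32
Folded: D, E
Pot levels (distinct totals of non-folded players): 23, 32
Layer 1-23: 23 each from A, B, C, F = 23*4 = 92 chips; eligible A, B, C, F
Layer 24-32: 9 each from A, B, F = 9*3 = 27 chips; eligible A, B, F

Pot 1: 92 chips, eligible: A, B, C, F
Pot 2: 27 chips, eligible: A, B, F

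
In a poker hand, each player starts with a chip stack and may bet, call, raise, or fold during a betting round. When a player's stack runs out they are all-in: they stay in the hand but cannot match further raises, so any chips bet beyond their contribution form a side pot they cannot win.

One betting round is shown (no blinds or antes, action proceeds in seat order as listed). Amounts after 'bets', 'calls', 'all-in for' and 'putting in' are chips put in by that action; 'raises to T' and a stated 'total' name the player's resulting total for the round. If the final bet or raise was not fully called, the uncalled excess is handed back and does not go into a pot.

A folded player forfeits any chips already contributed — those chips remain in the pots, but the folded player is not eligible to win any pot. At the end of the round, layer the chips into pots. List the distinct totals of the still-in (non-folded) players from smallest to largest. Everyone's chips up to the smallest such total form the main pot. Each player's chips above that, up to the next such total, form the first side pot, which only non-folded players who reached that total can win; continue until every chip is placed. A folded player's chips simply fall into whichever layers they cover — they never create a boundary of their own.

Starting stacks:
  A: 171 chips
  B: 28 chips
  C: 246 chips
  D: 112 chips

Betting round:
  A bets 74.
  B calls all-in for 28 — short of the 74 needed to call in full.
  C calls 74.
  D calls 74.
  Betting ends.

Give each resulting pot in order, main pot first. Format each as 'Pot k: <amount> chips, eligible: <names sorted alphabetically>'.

Contributions: A=74, B=28, C=74, D=74
Pot levels (distinct totals of non-folded players): 28, 74
Layer 1-28: 28 each from A, B, C, D = 28*4 = 112 chips; eligible A, B, C, D
Layer 29-74: 46 each from A, C, D = 46*3 = 138 chips; eligible A, C, D

Pot 1: 112 chips, eligible: A, B, C, D
Pot 2: 138 chips, eligible: A, C, D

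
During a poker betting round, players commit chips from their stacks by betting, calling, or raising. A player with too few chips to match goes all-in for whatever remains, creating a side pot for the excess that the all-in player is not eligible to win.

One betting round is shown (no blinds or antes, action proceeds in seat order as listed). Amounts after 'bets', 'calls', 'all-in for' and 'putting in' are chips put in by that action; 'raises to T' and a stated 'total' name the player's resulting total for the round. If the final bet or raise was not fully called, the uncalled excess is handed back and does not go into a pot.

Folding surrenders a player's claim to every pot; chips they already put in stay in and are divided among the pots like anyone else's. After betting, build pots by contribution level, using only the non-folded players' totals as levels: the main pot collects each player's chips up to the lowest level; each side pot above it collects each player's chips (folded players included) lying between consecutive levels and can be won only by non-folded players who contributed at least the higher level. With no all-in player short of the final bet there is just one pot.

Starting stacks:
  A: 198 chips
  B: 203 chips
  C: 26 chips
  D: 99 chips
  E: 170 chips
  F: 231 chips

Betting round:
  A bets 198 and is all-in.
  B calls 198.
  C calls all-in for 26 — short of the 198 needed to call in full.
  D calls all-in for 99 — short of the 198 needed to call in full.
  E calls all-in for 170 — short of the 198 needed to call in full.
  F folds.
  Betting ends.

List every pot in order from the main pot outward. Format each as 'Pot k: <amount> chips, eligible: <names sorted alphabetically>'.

Contributions: A=198, B=198, C=26, D=99, E=170
Folded: F
Pot levels (distinct totals of non-folded players): 26, 99, 170, 198
Layer 1-26: 26 each from A, B, C, D, E = 26*5 = 130 chips; eligible A, B, C, D, E
Layer 27-99: 73 each from A, B, D, E = 73*4 = 292 chips; eligible A, B, D, E
Layer 100-170: 71 each from A, B, E = 71*3 = 213 chips; eligible A, B, E
Layer 171-198: 28 each from A, B = 28*2 = 56 chips; eligible A, B

Pot 1: 130 chips, eligible: A, B, C, D, E
Pot 2: 292 chips, eligible: A, B, D, E
Pot 3: 213 chips, eligible: A, B, E
Pot 4: 56 chips, eligible: A, B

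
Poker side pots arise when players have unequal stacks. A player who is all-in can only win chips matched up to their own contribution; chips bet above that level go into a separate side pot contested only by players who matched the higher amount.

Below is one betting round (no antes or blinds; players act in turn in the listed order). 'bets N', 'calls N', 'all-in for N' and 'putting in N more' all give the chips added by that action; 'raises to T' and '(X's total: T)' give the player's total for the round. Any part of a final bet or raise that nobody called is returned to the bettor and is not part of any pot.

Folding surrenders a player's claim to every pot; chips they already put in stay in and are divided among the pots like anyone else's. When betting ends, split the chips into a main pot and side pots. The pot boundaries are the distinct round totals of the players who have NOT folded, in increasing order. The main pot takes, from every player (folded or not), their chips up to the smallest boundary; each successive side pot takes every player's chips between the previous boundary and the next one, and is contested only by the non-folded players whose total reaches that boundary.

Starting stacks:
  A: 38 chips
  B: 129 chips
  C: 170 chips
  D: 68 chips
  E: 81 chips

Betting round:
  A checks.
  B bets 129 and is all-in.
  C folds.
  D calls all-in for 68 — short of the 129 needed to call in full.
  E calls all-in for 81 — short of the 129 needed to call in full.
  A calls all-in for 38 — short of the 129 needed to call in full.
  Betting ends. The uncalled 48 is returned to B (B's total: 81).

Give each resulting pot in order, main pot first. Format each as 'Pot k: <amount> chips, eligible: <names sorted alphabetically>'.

Pot 1: 152 chips, eligible: A, B, D, E
Pot 2: 90 chips, eligible: B, D, E
Pot 3: 26 chips, eligible: B, E

Derivation:
Contributions (after 48 returned to B): A=38, B=81, D=68, E=81
Folded: C
Pot levels (distinct totals of non-folded players): 38, 68, 81
Layer 1-38: 38 each from A, B, D, E = 38*4 = 152 chips; eligible A, B, D, E
Layer 39-68: 30 each from B, D, E = 30*3 = 90 chips; eligible B, D, E
Layer 69-81: 13 each from B, E = 13*2 = 26 chips; eligible B, E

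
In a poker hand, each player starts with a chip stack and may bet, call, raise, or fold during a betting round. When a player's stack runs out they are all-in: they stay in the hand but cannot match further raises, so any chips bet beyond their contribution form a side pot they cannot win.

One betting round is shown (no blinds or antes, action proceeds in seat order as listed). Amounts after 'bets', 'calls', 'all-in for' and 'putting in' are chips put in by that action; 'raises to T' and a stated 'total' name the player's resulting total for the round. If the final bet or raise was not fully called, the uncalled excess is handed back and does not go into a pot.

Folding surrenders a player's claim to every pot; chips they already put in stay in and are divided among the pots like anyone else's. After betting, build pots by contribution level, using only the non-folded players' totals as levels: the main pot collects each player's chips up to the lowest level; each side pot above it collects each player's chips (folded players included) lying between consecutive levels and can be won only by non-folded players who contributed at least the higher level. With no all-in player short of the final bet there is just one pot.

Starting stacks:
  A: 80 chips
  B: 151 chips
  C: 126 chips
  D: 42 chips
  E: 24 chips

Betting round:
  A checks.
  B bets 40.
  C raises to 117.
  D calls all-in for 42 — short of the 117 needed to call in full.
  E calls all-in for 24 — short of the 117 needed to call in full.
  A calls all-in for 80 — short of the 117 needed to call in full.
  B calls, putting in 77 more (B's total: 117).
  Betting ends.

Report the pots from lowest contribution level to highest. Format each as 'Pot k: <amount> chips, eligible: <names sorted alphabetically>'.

Contributions: A=80, B=117, C=117, D=42, E=24
Pot levels (distinct totals of non-folded players): 24, 42, 80, 117
Layer 1-24: 24 each from A, B, C, D, E = 24*5 = 120 chips; eligible A, B, C, D, E
Layer 25-42: 18 each from A, B, C, D = 18*4 = 72 chips; eligible A, B, C, D
Layer 43-80: 38 each from A, B, C = 38*3 = 114 chips; eligible A, B, C
Layer 81-117: 37 each from B, C = 37*2 = 74 chips; eligible B, C

Pot 1: 120 chips, eligible: A, B, C, D, E
Pot 2: 72 chips, eligible: A, B, C, D
Pot 3: 114 chips, eligible: A, B, C
Pot 4: 74 chips, eligible: B, C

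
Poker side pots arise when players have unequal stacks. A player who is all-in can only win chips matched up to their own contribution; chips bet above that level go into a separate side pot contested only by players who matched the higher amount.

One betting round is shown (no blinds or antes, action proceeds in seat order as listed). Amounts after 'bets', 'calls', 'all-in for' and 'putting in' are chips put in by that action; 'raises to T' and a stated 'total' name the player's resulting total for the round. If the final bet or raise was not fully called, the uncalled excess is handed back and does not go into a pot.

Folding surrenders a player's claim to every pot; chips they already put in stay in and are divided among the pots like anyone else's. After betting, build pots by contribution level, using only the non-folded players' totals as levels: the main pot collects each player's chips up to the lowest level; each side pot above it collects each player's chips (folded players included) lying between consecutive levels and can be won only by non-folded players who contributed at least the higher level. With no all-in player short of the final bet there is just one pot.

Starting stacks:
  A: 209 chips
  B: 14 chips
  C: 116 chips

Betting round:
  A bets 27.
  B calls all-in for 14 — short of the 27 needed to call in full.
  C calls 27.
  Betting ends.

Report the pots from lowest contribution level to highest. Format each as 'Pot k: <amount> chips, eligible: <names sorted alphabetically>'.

Contributions: A=27, B=14, C=27
Pot levels (distinct totals of non-folded players): 14, 27
Layer 1-14: 14 each from A, B, C = 14*3 = 42 chips; eligible A, B, C
Layer 15-27: 13 each from A, C = 13*2 = 26 chips; eligible A, C

Pot 1: 42 chips, eligible: A, B, C
Pot 2: 26 chips, eligible: A, C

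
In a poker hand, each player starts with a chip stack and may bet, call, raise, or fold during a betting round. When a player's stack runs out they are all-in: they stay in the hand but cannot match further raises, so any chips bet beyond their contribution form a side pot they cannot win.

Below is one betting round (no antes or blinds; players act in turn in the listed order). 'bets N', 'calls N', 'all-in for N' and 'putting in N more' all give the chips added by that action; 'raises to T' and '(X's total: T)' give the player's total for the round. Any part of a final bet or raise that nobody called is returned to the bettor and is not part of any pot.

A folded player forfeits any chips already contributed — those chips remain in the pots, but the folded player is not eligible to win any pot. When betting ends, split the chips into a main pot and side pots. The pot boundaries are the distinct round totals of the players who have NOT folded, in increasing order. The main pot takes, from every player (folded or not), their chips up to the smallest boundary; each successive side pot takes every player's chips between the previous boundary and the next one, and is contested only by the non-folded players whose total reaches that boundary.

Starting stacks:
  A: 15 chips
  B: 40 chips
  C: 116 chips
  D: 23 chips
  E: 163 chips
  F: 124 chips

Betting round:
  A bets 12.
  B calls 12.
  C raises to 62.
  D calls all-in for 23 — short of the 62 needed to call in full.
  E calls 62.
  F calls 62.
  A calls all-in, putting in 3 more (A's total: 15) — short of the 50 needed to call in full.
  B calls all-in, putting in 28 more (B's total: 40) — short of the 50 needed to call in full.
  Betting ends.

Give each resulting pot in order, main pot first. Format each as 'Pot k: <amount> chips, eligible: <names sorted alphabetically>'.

Pot 1: 90 chips, eligible: A, B, C, D, E, F
Pot 2: 40 chips, eligible: B, C, D, E, F
Pot 3: 68 chips, eligible: B, C, E, F
Pot 4: 66 chips, eligible: C, E, F

Derivation:
Contributions: A=15, B=40, C=62, D=23, E=62, F=62
Pot levels (distinct totals of non-folded players): 15, 23, 40, 62
Layer 1-15: 15 each from A, B, C, D, E, F = 15*6 = 90 chips; eligible A, B, C, D, E, F
Layer 16-23: 8 each from B, C, D, E, F = 8*5 = 40 chips; eligible B, C, D, E, F
Layer 24-40: 17 each from B, C, E, F = 17*4 = 68 chips; eligible B, C, E, F
Layer 41-62: 22 each from C, E, F = 22*3 = 66 chips; eligible C, E, F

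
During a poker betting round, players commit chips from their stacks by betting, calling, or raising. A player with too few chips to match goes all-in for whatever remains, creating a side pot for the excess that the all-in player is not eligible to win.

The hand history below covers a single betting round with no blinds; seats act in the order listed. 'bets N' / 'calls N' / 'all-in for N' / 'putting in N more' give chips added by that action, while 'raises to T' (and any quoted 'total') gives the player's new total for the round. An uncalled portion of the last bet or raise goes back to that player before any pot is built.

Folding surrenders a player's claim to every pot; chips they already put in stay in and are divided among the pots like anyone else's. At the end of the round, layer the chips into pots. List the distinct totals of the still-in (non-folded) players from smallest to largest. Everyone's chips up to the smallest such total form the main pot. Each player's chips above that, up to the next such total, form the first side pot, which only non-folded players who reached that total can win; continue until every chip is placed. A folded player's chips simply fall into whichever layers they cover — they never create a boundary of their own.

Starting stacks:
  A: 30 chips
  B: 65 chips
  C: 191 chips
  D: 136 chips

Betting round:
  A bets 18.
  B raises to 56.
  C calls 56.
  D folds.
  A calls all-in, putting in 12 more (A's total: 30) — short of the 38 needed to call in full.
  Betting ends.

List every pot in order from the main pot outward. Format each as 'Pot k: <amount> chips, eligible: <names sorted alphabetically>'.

Contributions: A=30, B=56, C=56
Folded: D
Pot levels (distinct totals of non-folded players): 30, 56
Layer 1-30: 30 each from A, B, C = 30*3 = 90 chips; eligible A, B, C
Layer 31-56: 26 each from B, C = 26*2 = 52 chips; eligible B, C

Pot 1: 90 chips, eligible: A, B, C
Pot 2: 52 chips, eligible: B, C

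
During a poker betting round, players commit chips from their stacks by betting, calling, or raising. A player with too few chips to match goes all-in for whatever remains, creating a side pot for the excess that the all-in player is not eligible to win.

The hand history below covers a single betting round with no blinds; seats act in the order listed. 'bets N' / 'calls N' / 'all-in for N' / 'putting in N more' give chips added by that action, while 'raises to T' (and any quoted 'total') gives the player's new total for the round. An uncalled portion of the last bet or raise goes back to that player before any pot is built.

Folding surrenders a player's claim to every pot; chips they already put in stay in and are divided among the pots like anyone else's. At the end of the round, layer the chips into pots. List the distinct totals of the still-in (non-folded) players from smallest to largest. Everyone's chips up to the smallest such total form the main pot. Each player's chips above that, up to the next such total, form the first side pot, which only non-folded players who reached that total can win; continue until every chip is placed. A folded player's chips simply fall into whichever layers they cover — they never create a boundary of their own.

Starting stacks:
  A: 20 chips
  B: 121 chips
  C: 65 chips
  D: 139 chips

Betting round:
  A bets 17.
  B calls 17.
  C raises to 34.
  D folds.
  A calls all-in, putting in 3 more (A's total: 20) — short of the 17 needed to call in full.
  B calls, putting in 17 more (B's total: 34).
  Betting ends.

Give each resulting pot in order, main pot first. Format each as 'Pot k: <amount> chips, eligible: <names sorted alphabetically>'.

Pot 1: 60 chips, eligible: A, B, C
Pot 2: 28 chips, eligible: B, C

Derivation:
Contributions: A=20, B=34, C=34
Folded: D
Pot levels (distinct totals of non-folded players): 20, 34
Layer 1-20: 20 each from A, B, C = 20*3 = 60 chips; eligible A, B, C
Layer 21-34: 14 each from B, C = 14*2 = 28 chips; eligible B, C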